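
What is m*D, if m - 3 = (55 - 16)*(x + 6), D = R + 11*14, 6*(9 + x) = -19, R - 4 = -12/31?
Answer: -1160425/31 ≈ -37433.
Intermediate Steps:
R = 112/31 (R = 4 - 12/31 = 112/31 ≈ 3.6129)
x = -73/6 (x = -9 + (1/6)*(-19) = -9 - 19/6 = -73/6 ≈ -12.167)
D = 4886/31 (D = 112/31 + 11*14 = 112/31 + 154 = 4886/31 ≈ 157.61)
m = -475/2 (m = 3 + (55 - 16)*(-73/6 + 6) = 3 + 39*(-37/6) = 3 - 481/2 = -475/2 ≈ -237.50)
m*D = -475/2*4886/31 = -1160425/31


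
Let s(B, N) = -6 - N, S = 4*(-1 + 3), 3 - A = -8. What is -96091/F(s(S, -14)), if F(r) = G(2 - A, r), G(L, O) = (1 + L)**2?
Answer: -96091/64 ≈ -1501.4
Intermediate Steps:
A = 11 (A = 3 - 1*(-8) = 3 + 8 = 11)
S = 8 (S = 4*2 = 8)
F(r) = 64 (F(r) = (1 + (2 - 1*11))**2 = (1 + (2 - 11))**2 = (1 - 9)**2 = (-8)**2 = 64)
-96091/F(s(S, -14)) = -96091/64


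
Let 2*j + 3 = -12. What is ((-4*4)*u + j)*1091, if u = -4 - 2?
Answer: 193107/2 ≈ 96554.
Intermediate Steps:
j = -15/2 (j = -3/2 + (½)*(-12) = -3/2 - 6 = -15/2 ≈ -7.5000)
u = -6
((-4*4)*u + j)*1091 = (-4*4*(-6) - 15/2)*1091 = (-16*(-6) - 15/2)*1091 = (96 - 15/2)*1091 = (177/2)*1091 = 193107/2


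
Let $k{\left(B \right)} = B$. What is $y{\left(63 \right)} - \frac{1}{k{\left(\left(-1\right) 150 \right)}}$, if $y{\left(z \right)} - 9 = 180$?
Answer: $\frac{28351}{150} \approx 189.01$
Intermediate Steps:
$y{\left(z \right)} = 189$ ($y{\left(z \right)} = 9 + 180 = 189$)
$y{\left(63 \right)} - \frac{1}{k{\left(\left(-1\right) 150 \right)}} = 189 - \frac{1}{\left(-1\right) 150} = 189 - \frac{1}{-150} = 189 - - \frac{1}{150} = 189 + \frac{1}{150} = \frac{28351}{150}$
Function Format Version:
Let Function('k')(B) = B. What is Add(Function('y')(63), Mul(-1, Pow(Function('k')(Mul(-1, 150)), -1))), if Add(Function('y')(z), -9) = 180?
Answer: Rational(28351, 150) ≈ 189.01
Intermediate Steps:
Function('y')(z) = 189 (Function('y')(z) = Add(9, 180) = 189)
Add(Function('y')(63), Mul(-1, Pow(Function('k')(Mul(-1, 150)), -1))) = Add(189, Mul(-1, Pow(Mul(-1, 150), -1))) = Add(189, Mul(-1, Pow(-150, -1))) = Add(189, Mul(-1, Rational(-1, 150))) = Add(189, Rational(1, 150)) = Rational(28351, 150)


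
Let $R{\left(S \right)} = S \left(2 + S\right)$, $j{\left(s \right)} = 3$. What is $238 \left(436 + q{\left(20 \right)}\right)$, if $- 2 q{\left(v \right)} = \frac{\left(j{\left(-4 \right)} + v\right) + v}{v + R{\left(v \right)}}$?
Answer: $\frac{47728163}{460} \approx 1.0376 \cdot 10^{5}$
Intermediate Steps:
$q{\left(v \right)} = - \frac{3 + 2 v}{2 \left(v + v \left(2 + v\right)\right)}$ ($q{\left(v \right)} = - \frac{\left(\left(3 + v\right) + v\right) \frac{1}{v + v \left(2 + v\right)}}{2} = - \frac{\left(3 + 2 v\right) \frac{1}{v + v \left(2 + v\right)}}{2} = - \frac{\frac{1}{v + v \left(2 + v\right)} \left(3 + 2 v\right)}{2} = - \frac{3 + 2 v}{2 \left(v + v \left(2 + v\right)\right)}$)
$238 \left(436 + q{\left(20 \right)}\right) = 238 \left(436 + \frac{- \frac{3}{2} - 20}{20 \left(3 + 20\right)}\right) = 238 \left(436 + \frac{- \frac{3}{2} - 20}{20 \cdot 23}\right) = 238 \left(436 + \frac{1}{20} \cdot \frac{1}{23} \left(- \frac{43}{2}\right)\right) = 238 \left(436 - \frac{43}{920}\right) = 238 \cdot \frac{401077}{920} = \frac{47728163}{460}$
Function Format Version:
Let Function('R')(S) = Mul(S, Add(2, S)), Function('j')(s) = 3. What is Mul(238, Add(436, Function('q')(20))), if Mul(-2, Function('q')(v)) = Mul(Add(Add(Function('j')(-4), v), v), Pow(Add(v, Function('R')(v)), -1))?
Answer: Rational(47728163, 460) ≈ 1.0376e+5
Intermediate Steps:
Function('q')(v) = Mul(Rational(-1, 2), Pow(Add(v, Mul(v, Add(2, v))), -1), Add(3, Mul(2, v))) (Function('q')(v) = Mul(Rational(-1, 2), Mul(Add(Add(3, v), v), Pow(Add(v, Mul(v, Add(2, v))), -1))) = Mul(Rational(-1, 2), Mul(Add(3, Mul(2, v)), Pow(Add(v, Mul(v, Add(2, v))), -1))) = Mul(Rational(-1, 2), Mul(Pow(Add(v, Mul(v, Add(2, v))), -1), Add(3, Mul(2, v)))) = Mul(Rational(-1, 2), Pow(Add(v, Mul(v, Add(2, v))), -1), Add(3, Mul(2, v))))
Mul(238, Add(436, Function('q')(20))) = Mul(238, Add(436, Mul(Pow(20, -1), Pow(Add(3, 20), -1), Add(Rational(-3, 2), Mul(-1, 20))))) = Mul(238, Add(436, Mul(Rational(1, 20), Pow(23, -1), Add(Rational(-3, 2), -20)))) = Mul(238, Add(436, Mul(Rational(1, 20), Rational(1, 23), Rational(-43, 2)))) = Mul(238, Add(436, Rational(-43, 920))) = Mul(238, Rational(401077, 920)) = Rational(47728163, 460)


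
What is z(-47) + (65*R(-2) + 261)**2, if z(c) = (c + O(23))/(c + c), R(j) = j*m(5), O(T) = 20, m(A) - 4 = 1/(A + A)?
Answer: 6954523/94 ≈ 73984.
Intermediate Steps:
m(A) = 4 + 1/(2*A) (m(A) = 4 + 1/(A + A) = 4 + 1/(2*A))
R(j) = 41*j/10 (R(j) = j*(4 + (1/2)/5) = j*(4 + (1/2)*(1/5)) = j*(4 + 1/10) = j*(41/10) = 41*j/10)
z(c) = (20 + c)/(2*c) (z(c) = (c + 20)/(c + c) = (20 + c)/((2*c)) = (20 + c)*(1/(2*c)) = (20 + c)/(2*c))
z(-47) + (65*R(-2) + 261)**2 = (1/2)*(20 - 47)/(-47) + (65*((41/10)*(-2)) + 261)**2 = (1/2)*(-1/47)*(-27) + (65*(-41/5) + 261)**2 = 27/94 + (-533 + 261)**2 = 27/94 + (-272)**2 = 27/94 + 73984 = 6954523/94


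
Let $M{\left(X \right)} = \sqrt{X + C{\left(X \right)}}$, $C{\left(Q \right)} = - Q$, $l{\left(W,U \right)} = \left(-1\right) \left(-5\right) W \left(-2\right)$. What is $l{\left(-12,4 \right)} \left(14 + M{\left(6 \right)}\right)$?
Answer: $1680$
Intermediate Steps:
$l{\left(W,U \right)} = - 10 W$ ($l{\left(W,U \right)} = 5 W \left(-2\right) = - 10 W$)
$M{\left(X \right)} = 0$ ($M{\left(X \right)} = \sqrt{X - X} = \sqrt{0} = 0$)
$l{\left(-12,4 \right)} \left(14 + M{\left(6 \right)}\right) = \left(-10\right) \left(-12\right) \left(14 + 0\right) = 120 \cdot 14 = 1680$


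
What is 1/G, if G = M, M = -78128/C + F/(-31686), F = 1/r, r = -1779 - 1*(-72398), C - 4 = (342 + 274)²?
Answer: -212273114689410/43705460234153 ≈ -4.8569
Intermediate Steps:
C = 379460 (C = 4 + (342 + 274)² = 4 + 616² = 4 + 379456 = 379460)
r = 70619 (r = -1779 + 72398 = 70619)
F = 1/70619 ≈ 1.4160e-5
M = -43705460234153/212273114689410 (M = -78128/379460 + (1/70619)/(-31686) = -78128*1/379460 + (1/70619)*(-1/31686) = -19532/94865 - 1/2237633634 = -43705460234153/212273114689410 ≈ -0.20589)
G = -43705460234153/212273114689410 ≈ -0.20589
1/G = 1/(-43705460234153/212273114689410) = -212273114689410/43705460234153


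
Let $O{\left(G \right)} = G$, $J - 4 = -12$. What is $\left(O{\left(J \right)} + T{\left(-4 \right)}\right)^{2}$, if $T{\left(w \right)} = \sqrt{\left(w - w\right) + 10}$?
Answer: $\left(8 - \sqrt{10}\right)^{2} \approx 23.404$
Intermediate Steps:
$J = -8$ ($J = 4 - 12 = -8$)
$T{\left(w \right)} = \sqrt{10}$ ($T{\left(w \right)} = \sqrt{0 + 10} = \sqrt{10}$)
$\left(O{\left(J \right)} + T{\left(-4 \right)}\right)^{2} = \left(-8 + \sqrt{10}\right)^{2}$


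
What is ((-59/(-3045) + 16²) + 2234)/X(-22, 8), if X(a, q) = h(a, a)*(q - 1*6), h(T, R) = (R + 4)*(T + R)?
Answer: 7582109/4823280 ≈ 1.5720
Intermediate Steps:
h(T, R) = (4 + R)*(R + T)
X(a, q) = (-6 + q)*(2*a² + 8*a) (X(a, q) = (a² + 4*a + 4*a + a*a)*(q - 1*6) = (a² + 4*a + 4*a + a²)*(q - 6) = (2*a² + 8*a)*(-6 + q) = (-6 + q)*(2*a² + 8*a))
((-59/(-3045) + 16²) + 2234)/X(-22, 8) = ((-59/(-3045) + 16²) + 2234)/((2*(-22)*(-6 + 8)*(4 - 22))) = ((-59*(-1/3045) + 256) + 2234)/((2*(-22)*2*(-18))) = ((59/3045 + 256) + 2234)/1584 = (779579/3045 + 2234)*(1/1584) = (7582109/3045)*(1/1584) = 7582109/4823280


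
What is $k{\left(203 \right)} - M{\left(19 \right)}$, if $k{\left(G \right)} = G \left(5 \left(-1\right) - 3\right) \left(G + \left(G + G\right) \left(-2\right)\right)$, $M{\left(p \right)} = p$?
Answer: $988997$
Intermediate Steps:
$k{\left(G \right)} = 24 G^{2}$ ($k{\left(G \right)} = G \left(-5 - 3\right) \left(G + 2 G \left(-2\right)\right) = G \left(- 8 \left(G - 4 G\right)\right) = G \left(- 8 \left(- 3 G\right)\right) = G 24 G = 24 G^{2}$)
$k{\left(203 \right)} - M{\left(19 \right)} = 24 \cdot 203^{2} - 19 = 24 \cdot 41209 - 19 = 989016 - 19 = 988997$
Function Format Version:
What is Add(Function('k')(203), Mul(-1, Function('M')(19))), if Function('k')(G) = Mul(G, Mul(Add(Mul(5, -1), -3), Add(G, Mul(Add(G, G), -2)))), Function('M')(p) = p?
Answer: 988997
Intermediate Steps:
Function('k')(G) = Mul(24, Pow(G, 2)) (Function('k')(G) = Mul(G, Mul(Add(-5, -3), Add(G, Mul(Mul(2, G), -2)))) = Mul(G, Mul(-8, Add(G, Mul(-4, G)))) = Mul(G, Mul(-8, Mul(-3, G))) = Mul(G, Mul(24, G)) = Mul(24, Pow(G, 2)))
Add(Function('k')(203), Mul(-1, Function('M')(19))) = Add(Mul(24, Pow(203, 2)), Mul(-1, 19)) = Add(Mul(24, 41209), -19) = Add(989016, -19) = 988997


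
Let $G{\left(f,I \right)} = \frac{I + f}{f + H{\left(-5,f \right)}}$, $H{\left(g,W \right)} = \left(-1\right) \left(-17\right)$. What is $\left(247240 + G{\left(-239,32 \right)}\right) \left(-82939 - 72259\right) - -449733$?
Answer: $- \frac{1419721394450}{37} \approx -3.8371 \cdot 10^{10}$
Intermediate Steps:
$H{\left(g,W \right)} = 17$
$G{\left(f,I \right)} = \frac{I + f}{17 + f}$ ($G{\left(f,I \right)} = \frac{I + f}{f + 17} = \frac{I + f}{17 + f}$)
$\left(247240 + G{\left(-239,32 \right)}\right) \left(-82939 - 72259\right) - -449733 = \left(247240 + \frac{32 - 239}{17 - 239}\right) \left(-82939 - 72259\right) - -449733 = \left(247240 + \frac{1}{-222} \left(-207\right)\right) \left(-155198\right) + 449733 = \left(247240 - - \frac{69}{74}\right) \left(-155198\right) + 449733 = \left(247240 + \frac{69}{74}\right) \left(-155198\right) + 449733 = \frac{18295829}{74} \left(-155198\right) + 449733 = - \frac{1419738034571}{37} + 449733 = - \frac{1419721394450}{37}$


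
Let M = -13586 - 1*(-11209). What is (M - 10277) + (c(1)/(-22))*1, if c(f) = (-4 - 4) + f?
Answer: -278381/22 ≈ -12654.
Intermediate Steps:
c(f) = -8 + f
M = -2377 (M = -13586 + 11209 = -2377)
(M - 10277) + (c(1)/(-22))*1 = (-2377 - 10277) + ((-8 + 1)/(-22))*1 = -12654 - 7*(-1/22)*1 = -12654 + (7/22)*1 = -12654 + 7/22 = -278381/22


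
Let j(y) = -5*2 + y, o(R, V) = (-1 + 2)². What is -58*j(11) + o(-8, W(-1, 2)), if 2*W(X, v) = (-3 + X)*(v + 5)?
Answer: -57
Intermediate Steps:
W(X, v) = (-3 + X)*(5 + v)/2 (W(X, v) = ((-3 + X)*(v + 5))/2 = ((-3 + X)*(5 + v))/2 = (-3 + X)*(5 + v)/2)
o(R, V) = 1 (o(R, V) = 1² = 1)
j(y) = -10 + y
-58*j(11) + o(-8, W(-1, 2)) = -58*(-10 + 11) + 1 = -58*1 + 1 = -58 + 1 = -57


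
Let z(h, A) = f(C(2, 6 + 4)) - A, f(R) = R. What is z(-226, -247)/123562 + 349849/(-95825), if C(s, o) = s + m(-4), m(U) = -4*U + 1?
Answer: -21601276344/5920164325 ≈ -3.6488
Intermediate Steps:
m(U) = 1 - 4*U
C(s, o) = 17 + s (C(s, o) = s + (1 - 4*(-4)) = s + (1 + 16) = s + 17 = 17 + s)
z(h, A) = 19 - A (z(h, A) = (17 + 2) - A = 19 - A)
z(-226, -247)/123562 + 349849/(-95825) = (19 - 1*(-247))/123562 + 349849/(-95825) = (19 + 247)*(1/123562) + 349849*(-1/95825) = 266*(1/123562) - 349849/95825 = 133/61781 - 349849/95825 = -21601276344/5920164325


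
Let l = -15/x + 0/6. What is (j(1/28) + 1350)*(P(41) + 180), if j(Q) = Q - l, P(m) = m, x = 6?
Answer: 8369491/28 ≈ 2.9891e+5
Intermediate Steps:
l = -5/2 (l = -15/6 + 0/6 = -15*⅙ + 0*(⅙) = -5/2 + 0 = -5/2 ≈ -2.5000)
j(Q) = 5/2 + Q (j(Q) = Q - 1*(-5/2) = Q + 5/2 = 5/2 + Q)
(j(1/28) + 1350)*(P(41) + 180) = ((5/2 + 1/28) + 1350)*(41 + 180) = ((5/2 + 1/28) + 1350)*221 = (71/28 + 1350)*221 = (37871/28)*221 = 8369491/28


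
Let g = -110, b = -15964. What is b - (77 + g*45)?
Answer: -11091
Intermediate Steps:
b - (77 + g*45) = -15964 - (77 - 110*45) = -15964 - (77 - 4950) = -15964 - 1*(-4873) = -15964 + 4873 = -11091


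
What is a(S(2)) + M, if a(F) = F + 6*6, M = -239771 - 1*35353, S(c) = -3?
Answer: -275091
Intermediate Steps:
M = -275124 (M = -239771 - 35353 = -275124)
a(F) = 36 + F (a(F) = F + 36 = 36 + F)
a(S(2)) + M = (36 - 3) - 275124 = 33 - 275124 = -275091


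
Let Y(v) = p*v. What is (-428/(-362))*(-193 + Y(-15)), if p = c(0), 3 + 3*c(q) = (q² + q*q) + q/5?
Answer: -38092/181 ≈ -210.45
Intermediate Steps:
c(q) = -1 + q/15 + 2*q²/3 (c(q) = -1 + ((q² + q*q) + q/5)/3 = -1 + ((q² + q²) + q*(⅕))/3 = -1 + (2*q² + q/5)/3 = -1 + (q/15 + 2*q²/3) = -1 + q/15 + 2*q²/3)
p = -1 (p = -1 + (1/15)*0 + (⅔)*0² = -1 + 0 + (⅔)*0 = -1 + 0 + 0 = -1)
Y(v) = -v
(-428/(-362))*(-193 + Y(-15)) = (-428/(-362))*(-193 - 1*(-15)) = (-428*(-1/362))*(-193 + 15) = (214/181)*(-178) = -38092/181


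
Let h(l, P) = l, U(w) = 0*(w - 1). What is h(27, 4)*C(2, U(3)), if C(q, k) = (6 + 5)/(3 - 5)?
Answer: -297/2 ≈ -148.50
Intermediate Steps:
U(w) = 0 (U(w) = 0*(-1 + w) = 0)
C(q, k) = -11/2 (C(q, k) = 11/(-2) = 11*(-½) = -11/2)
h(27, 4)*C(2, U(3)) = 27*(-11/2) = -297/2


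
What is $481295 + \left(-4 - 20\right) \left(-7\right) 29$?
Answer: $486167$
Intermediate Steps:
$481295 + \left(-4 - 20\right) \left(-7\right) 29 = 481295 + \left(-24\right) \left(-7\right) 29 = 481295 + 168 \cdot 29 = 481295 + 4872 = 486167$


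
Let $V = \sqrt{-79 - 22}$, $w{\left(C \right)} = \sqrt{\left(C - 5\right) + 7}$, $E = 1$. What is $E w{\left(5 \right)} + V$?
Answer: $\sqrt{7} + i \sqrt{101} \approx 2.6458 + 10.05 i$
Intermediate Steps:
$w{\left(C \right)} = \sqrt{2 + C}$ ($w{\left(C \right)} = \sqrt{\left(C - 5\right) + 7} = \sqrt{\left(-5 + C\right) + 7} = \sqrt{2 + C}$)
$V = i \sqrt{101}$ ($V = \sqrt{-101} = i \sqrt{101} \approx 10.05 i$)
$E w{\left(5 \right)} + V = 1 \sqrt{2 + 5} + i \sqrt{101} = 1 \sqrt{7} + i \sqrt{101} = \sqrt{7} + i \sqrt{101}$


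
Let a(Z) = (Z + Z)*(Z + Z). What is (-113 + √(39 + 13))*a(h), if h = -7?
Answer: -22148 + 392*√13 ≈ -20735.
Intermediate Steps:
a(Z) = 4*Z² (a(Z) = (2*Z)*(2*Z) = 4*Z²)
(-113 + √(39 + 13))*a(h) = (-113 + √(39 + 13))*(4*(-7)²) = (-113 + √52)*(4*49) = (-113 + 2*√13)*196 = -22148 + 392*√13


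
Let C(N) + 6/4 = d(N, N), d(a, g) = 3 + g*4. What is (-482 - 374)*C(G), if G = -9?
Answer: 29532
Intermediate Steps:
d(a, g) = 3 + 4*g
C(N) = 3/2 + 4*N (C(N) = -3/2 + (3 + 4*N) = 3/2 + 4*N)
(-482 - 374)*C(G) = (-482 - 374)*(3/2 + 4*(-9)) = -856*(3/2 - 36) = -856*(-69/2) = 29532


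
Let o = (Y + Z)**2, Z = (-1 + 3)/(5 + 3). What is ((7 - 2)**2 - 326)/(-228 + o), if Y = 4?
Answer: 4816/3359 ≈ 1.4338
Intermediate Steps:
Z = 1/4 (Z = 2/8 = 2*(1/8) = 1/4 ≈ 0.25000)
o = 289/16 (o = (4 + 1/4)**2 = (17/4)**2 = 289/16 ≈ 18.063)
((7 - 2)**2 - 326)/(-228 + o) = ((7 - 2)**2 - 326)/(-228 + 289/16) = (5**2 - 326)/(-3359/16) = (25 - 326)*(-16/3359) = -301*(-16/3359) = 4816/3359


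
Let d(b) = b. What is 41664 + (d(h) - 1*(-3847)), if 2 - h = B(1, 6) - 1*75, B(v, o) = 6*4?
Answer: 45564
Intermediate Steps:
B(v, o) = 24
h = 53 (h = 2 - (24 - 1*75) = 2 - (24 - 75) = 2 - 1*(-51) = 2 + 51 = 53)
41664 + (d(h) - 1*(-3847)) = 41664 + (53 - 1*(-3847)) = 41664 + (53 + 3847) = 41664 + 3900 = 45564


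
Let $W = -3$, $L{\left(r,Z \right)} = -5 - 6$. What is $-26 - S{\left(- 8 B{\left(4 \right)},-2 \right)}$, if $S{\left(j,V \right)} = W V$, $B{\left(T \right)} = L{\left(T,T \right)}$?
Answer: $-32$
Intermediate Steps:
$L{\left(r,Z \right)} = -11$ ($L{\left(r,Z \right)} = -5 - 6 = -11$)
$B{\left(T \right)} = -11$
$S{\left(j,V \right)} = - 3 V$
$-26 - S{\left(- 8 B{\left(4 \right)},-2 \right)} = -26 - \left(-3\right) \left(-2\right) = -26 - 6 = -32$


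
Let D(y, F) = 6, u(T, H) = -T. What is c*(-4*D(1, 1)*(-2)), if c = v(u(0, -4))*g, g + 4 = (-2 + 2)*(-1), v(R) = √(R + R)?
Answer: 0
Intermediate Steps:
v(R) = √2*√R (v(R) = √(2*R) = √2*√R)
g = -4 (g = -4 + (-2 + 2)*(-1) = -4 + 0*(-1) = -4 + 0 = -4)
c = 0 (c = (√2*√(-1*0))*(-4) = (√2*√0)*(-4) = (√2*0)*(-4) = 0*(-4) = 0)
c*(-4*D(1, 1)*(-2)) = 0*(-4*6*(-2)) = 0*(-24*(-2)) = 0*48 = 0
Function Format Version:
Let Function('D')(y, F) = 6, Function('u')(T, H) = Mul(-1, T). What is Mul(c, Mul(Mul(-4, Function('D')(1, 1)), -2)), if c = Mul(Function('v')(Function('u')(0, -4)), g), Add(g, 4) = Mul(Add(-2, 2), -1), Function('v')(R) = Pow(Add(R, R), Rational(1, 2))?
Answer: 0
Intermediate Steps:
Function('v')(R) = Mul(Pow(2, Rational(1, 2)), Pow(R, Rational(1, 2))) (Function('v')(R) = Pow(Mul(2, R), Rational(1, 2)) = Mul(Pow(2, Rational(1, 2)), Pow(R, Rational(1, 2))))
g = -4 (g = Add(-4, Mul(Add(-2, 2), -1)) = Add(-4, Mul(0, -1)) = Add(-4, 0) = -4)
c = 0 (c = Mul(Mul(Pow(2, Rational(1, 2)), Pow(Mul(-1, 0), Rational(1, 2))), -4) = Mul(Mul(Pow(2, Rational(1, 2)), Pow(0, Rational(1, 2))), -4) = Mul(Mul(Pow(2, Rational(1, 2)), 0), -4) = Mul(0, -4) = 0)
Mul(c, Mul(Mul(-4, Function('D')(1, 1)), -2)) = Mul(0, Mul(Mul(-4, 6), -2)) = Mul(0, Mul(-24, -2)) = Mul(0, 48) = 0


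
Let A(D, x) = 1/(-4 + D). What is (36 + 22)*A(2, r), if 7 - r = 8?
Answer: -29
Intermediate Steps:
r = -1 (r = 7 - 1*8 = 7 - 8 = -1)
(36 + 22)*A(2, r) = (36 + 22)/(-4 + 2) = 58/(-2) = 58*(-½) = -29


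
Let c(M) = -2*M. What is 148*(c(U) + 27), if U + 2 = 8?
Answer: 2220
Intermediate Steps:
U = 6 (U = -2 + 8 = 6)
148*(c(U) + 27) = 148*(-2*6 + 27) = 148*(-12 + 27) = 148*15 = 2220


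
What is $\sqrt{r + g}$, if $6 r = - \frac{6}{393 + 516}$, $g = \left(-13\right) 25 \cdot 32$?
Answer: $\frac{i \sqrt{954813701}}{303} \approx 101.98 i$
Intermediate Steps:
$g = -10400$ ($g = \left(-325\right) 32 = -10400$)
$r = - \frac{1}{909}$ ($r = \frac{\left(-6\right) \frac{1}{393 + 516}}{6} = \frac{\left(-6\right) \frac{1}{909}}{6} = \frac{1}{6} \left(- \frac{2}{303}\right) = - \frac{1}{909} \approx -0.0011001$)
$\sqrt{r + g} = \sqrt{- \frac{1}{909} - 10400} = \sqrt{- \frac{9453601}{909}} = \frac{i \sqrt{954813701}}{303}$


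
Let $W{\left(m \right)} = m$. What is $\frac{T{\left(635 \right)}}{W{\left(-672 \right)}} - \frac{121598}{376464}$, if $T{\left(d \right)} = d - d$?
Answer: $- \frac{60799}{188232} \approx -0.323$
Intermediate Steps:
$T{\left(d \right)} = 0$
$\frac{T{\left(635 \right)}}{W{\left(-672 \right)}} - \frac{121598}{376464} = \frac{0}{-672} - \frac{121598}{376464} = 0 \left(- \frac{1}{672}\right) - \frac{60799}{188232} = 0 - \frac{60799}{188232} = - \frac{60799}{188232}$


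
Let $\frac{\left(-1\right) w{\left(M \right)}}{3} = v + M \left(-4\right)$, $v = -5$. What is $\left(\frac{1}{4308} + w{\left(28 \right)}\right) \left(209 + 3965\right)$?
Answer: $\frac{3155771483}{2154} \approx 1.4651 \cdot 10^{6}$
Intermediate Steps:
$w{\left(M \right)} = 15 + 12 M$ ($w{\left(M \right)} = - 3 \left(-5 + M \left(-4\right)\right) = - 3 \left(-5 - 4 M\right) = 15 + 12 M$)
$\left(\frac{1}{4308} + w{\left(28 \right)}\right) \left(209 + 3965\right) = \left(\frac{1}{4308} + \left(15 + 12 \cdot 28\right)\right) \left(209 + 3965\right) = \left(\frac{1}{4308} + \left(15 + 336\right)\right) 4174 = \left(\frac{1}{4308} + 351\right) 4174 = \frac{1512109}{4308} \cdot 4174 = \frac{3155771483}{2154}$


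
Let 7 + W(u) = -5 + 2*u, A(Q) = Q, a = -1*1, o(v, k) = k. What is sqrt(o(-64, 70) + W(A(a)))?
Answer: 2*sqrt(14) ≈ 7.4833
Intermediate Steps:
a = -1
W(u) = -12 + 2*u (W(u) = -7 + (-5 + 2*u) = -12 + 2*u)
sqrt(o(-64, 70) + W(A(a))) = sqrt(70 + (-12 + 2*(-1))) = sqrt(70 + (-12 - 2)) = sqrt(70 - 14) = sqrt(56) = 2*sqrt(14)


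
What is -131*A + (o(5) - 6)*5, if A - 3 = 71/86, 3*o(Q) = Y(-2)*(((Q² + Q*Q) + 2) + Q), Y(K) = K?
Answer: -62019/86 ≈ -721.15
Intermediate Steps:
o(Q) = -4/3 - 4*Q²/3 - 2*Q/3 (o(Q) = (-2*(((Q² + Q*Q) + 2) + Q))/3 = (-2*(((Q² + Q²) + 2) + Q))/3 = (-2*((2*Q² + 2) + Q))/3 = (-2*((2 + 2*Q²) + Q))/3 = (-2*(2 + Q + 2*Q²))/3 = (-4 - 4*Q² - 2*Q)/3 = -4/3 - 4*Q²/3 - 2*Q/3)
A = 329/86 (A = 3 + 71/86 = 329/86 ≈ 3.8256)
-131*A + (o(5) - 6)*5 = -131*329/86 + ((-4/3 - 4/3*5² - ⅔*5) - 6)*5 = -43099/86 + ((-4/3 - 4/3*25 - 10/3) - 6)*5 = -43099/86 + ((-4/3 - 100/3 - 10/3) - 6)*5 = -43099/86 + (-38 - 6)*5 = -43099/86 - 44*5 = -43099/86 - 220 = -62019/86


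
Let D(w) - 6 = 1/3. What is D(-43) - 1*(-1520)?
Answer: 4579/3 ≈ 1526.3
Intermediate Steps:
D(w) = 19/3 (D(w) = 6 + 1/3 = 6 + ⅓ = 19/3)
D(-43) - 1*(-1520) = 19/3 - 1*(-1520) = 19/3 + 1520 = 4579/3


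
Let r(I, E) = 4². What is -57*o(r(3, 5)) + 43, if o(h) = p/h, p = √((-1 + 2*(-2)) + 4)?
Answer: 43 - 57*I/16 ≈ 43.0 - 3.5625*I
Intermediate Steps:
r(I, E) = 16
p = I (p = √((-1 - 4) + 4) = √(-5 + 4) = √(-1) = I ≈ 1.0*I)
o(h) = I/h
-57*o(r(3, 5)) + 43 = -57*I/16 + 43 = 43 - 57*I/16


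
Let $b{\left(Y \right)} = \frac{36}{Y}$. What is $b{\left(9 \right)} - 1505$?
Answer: $-1501$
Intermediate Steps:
$b{\left(9 \right)} - 1505 = \frac{36}{9} - 1505 = 36 \cdot \frac{1}{9} - 1505 = 4 - 1505 = -1501$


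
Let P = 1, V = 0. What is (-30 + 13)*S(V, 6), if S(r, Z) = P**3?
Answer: -17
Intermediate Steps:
S(r, Z) = 1 (S(r, Z) = 1**3 = 1)
(-30 + 13)*S(V, 6) = (-30 + 13)*1 = -17*1 = -17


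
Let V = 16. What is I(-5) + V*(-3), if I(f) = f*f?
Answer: -23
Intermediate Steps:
I(f) = f²
I(-5) + V*(-3) = (-5)² + 16*(-3) = 25 - 48 = -23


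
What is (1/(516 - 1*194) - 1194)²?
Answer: 147814874089/103684 ≈ 1.4256e+6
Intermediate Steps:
(1/(516 - 1*194) - 1194)² = (1/(516 - 194) - 1194)² = (1/322 - 1194)² = (-384467/322)² = 147814874089/103684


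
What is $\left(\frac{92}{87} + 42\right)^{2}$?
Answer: $\frac{14032516}{7569} \approx 1853.9$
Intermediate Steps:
$\left(\frac{92}{87} + 42\right)^{2} = \left(\frac{3746}{87}\right)^{2} = \frac{14032516}{7569}$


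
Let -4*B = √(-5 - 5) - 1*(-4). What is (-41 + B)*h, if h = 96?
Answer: -4032 - 24*I*√10 ≈ -4032.0 - 75.895*I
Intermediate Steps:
B = -1 - I*√10/4 (B = -(√(-5 - 5) - 1*(-4))/4 = -(√(-10) + 4)/4 = -(I*√10 + 4)/4 = -(4 + I*√10)/4 = -1 - I*√10/4 ≈ -1.0 - 0.79057*I)
(-41 + B)*h = (-41 + (-1 - I*√10/4))*96 = (-42 - I*√10/4)*96 = -4032 - 24*I*√10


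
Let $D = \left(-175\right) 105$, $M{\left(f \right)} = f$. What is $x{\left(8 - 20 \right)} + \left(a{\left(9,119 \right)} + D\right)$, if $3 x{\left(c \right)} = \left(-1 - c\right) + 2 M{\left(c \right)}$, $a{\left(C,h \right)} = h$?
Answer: $- \frac{54781}{3} \approx -18260.0$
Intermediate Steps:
$x{\left(c \right)} = - \frac{1}{3} + \frac{c}{3}$ ($x{\left(c \right)} = \frac{\left(-1 - c\right) + 2 c}{3} = \frac{-1 + c}{3} = - \frac{1}{3} + \frac{c}{3}$)
$D = -18375$
$x{\left(8 - 20 \right)} + \left(a{\left(9,119 \right)} + D\right) = \left(- \frac{1}{3} + \frac{8 - 20}{3}\right) + \left(119 - 18375\right) = \left(- \frac{1}{3} + \frac{8 - 20}{3}\right) - 18256 = \left(- \frac{1}{3} + \frac{1}{3} \left(-12\right)\right) - 18256 = \left(- \frac{1}{3} - 4\right) - 18256 = - \frac{13}{3} - 18256 = - \frac{54781}{3}$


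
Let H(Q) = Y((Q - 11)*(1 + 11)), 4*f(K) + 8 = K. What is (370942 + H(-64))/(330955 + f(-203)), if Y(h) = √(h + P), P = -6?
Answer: 1483768/1323609 + 4*I*√906/1323609 ≈ 1.121 + 9.0963e-5*I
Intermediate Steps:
f(K) = -2 + K/4
Y(h) = √(-6 + h) (Y(h) = √(h - 6) = √(-6 + h))
H(Q) = √(-138 + 12*Q) (H(Q) = √(-6 + (Q - 11)*(1 + 11)) = √(-6 + (-11 + Q)*12) = √(-6 + (-132 + 12*Q)) = √(-138 + 12*Q))
(370942 + H(-64))/(330955 + f(-203)) = (370942 + √(-138 + 12*(-64)))/(330955 + (-2 + (¼)*(-203))) = (370942 + √(-138 - 768))/(330955 + (-2 - 203/4)) = (370942 + √(-906))/(330955 - 211/4) = (370942 + I*√906)/(1323609/4) = (370942 + I*√906)*(4/1323609) = 1483768/1323609 + 4*I*√906/1323609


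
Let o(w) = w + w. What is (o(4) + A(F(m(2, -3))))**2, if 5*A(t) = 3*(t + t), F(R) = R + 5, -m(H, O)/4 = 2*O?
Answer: 45796/25 ≈ 1831.8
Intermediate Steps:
m(H, O) = -8*O
o(w) = 2*w
F(R) = 5 + R
A(t) = 6*t/5 (A(t) = (3*(t + t))/5 = (3*(2*t))/5 = (6*t)/5 = 6*t/5)
(o(4) + A(F(m(2, -3))))**2 = (2*4 + 6*(5 - 8*(-3))/5)**2 = (8 + 6*(5 + 24)/5)**2 = (8 + (6/5)*29)**2 = (8 + 174/5)**2 = (214/5)**2 = 45796/25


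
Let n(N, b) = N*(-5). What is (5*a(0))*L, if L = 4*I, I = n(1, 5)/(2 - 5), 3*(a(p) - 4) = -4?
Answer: 800/9 ≈ 88.889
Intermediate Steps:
n(N, b) = -5*N
a(p) = 8/3 (a(p) = 4 + (⅓)*(-4) = 4 - 4/3 = 8/3)
I = 5/3 (I = (-5*1)/(2 - 5) = -5/(-3) = -⅓*(-5) = 5/3 ≈ 1.6667)
L = 20/3 (L = 4*(5/3) = 20/3 ≈ 6.6667)
(5*a(0))*L = (5*(8/3))*(20/3) = (40/3)*(20/3) = 800/9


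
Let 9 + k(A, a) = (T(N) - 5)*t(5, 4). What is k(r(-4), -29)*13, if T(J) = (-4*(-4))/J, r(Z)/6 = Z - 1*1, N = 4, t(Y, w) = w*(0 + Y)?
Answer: -377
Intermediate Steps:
t(Y, w) = Y*w (t(Y, w) = w*Y = Y*w)
r(Z) = -6 + 6*Z (r(Z) = 6*(Z - 1*1) = 6*(Z - 1) = 6*(-1 + Z) = -6 + 6*Z)
T(J) = 16/J
k(A, a) = -29 (k(A, a) = -9 + (16/4 - 5)*(5*4) = -9 + (16*(¼) - 5)*20 = -9 + (4 - 5)*20 = -9 - 1*20 = -9 - 20 = -29)
k(r(-4), -29)*13 = -29*13 = -377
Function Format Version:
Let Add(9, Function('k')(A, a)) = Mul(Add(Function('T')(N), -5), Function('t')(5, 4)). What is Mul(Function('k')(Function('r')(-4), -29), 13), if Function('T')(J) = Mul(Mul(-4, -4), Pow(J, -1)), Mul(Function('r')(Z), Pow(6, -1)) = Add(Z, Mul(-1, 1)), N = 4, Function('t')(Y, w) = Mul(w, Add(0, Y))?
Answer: -377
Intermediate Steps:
Function('t')(Y, w) = Mul(Y, w) (Function('t')(Y, w) = Mul(w, Y) = Mul(Y, w))
Function('r')(Z) = Add(-6, Mul(6, Z)) (Function('r')(Z) = Mul(6, Add(Z, Mul(-1, 1))) = Mul(6, Add(Z, -1)) = Mul(6, Add(-1, Z)) = Add(-6, Mul(6, Z)))
Function('T')(J) = Mul(16, Pow(J, -1))
Function('k')(A, a) = -29 (Function('k')(A, a) = Add(-9, Mul(Add(Mul(16, Pow(4, -1)), -5), Mul(5, 4))) = Add(-9, Mul(Add(Mul(16, Rational(1, 4)), -5), 20)) = Add(-9, Mul(Add(4, -5), 20)) = Add(-9, Mul(-1, 20)) = Add(-9, -20) = -29)
Mul(Function('k')(Function('r')(-4), -29), 13) = Mul(-29, 13) = -377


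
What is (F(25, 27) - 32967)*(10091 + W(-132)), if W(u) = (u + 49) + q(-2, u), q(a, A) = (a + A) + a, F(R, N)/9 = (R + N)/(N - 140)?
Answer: -36780495408/113 ≈ -3.2549e+8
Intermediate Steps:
F(R, N) = 9*(N + R)/(-140 + N) (F(R, N) = 9*((R + N)/(N - 140)) = 9*((N + R)/(-140 + N)) = 9*(N + R)/(-140 + N))
q(a, A) = A + 2*a (q(a, A) = (A + a) + a = A + 2*a)
W(u) = 45 + 2*u (W(u) = (u + 49) + (u + 2*(-2)) = (49 + u) + (u - 4) = (49 + u) + (-4 + u) = 45 + 2*u)
(F(25, 27) - 32967)*(10091 + W(-132)) = (9*(27 + 25)/(-140 + 27) - 32967)*(10091 + (45 + 2*(-132))) = (9*52/(-113) - 32967)*(10091 + (45 - 264)) = (9*(-1/113)*52 - 32967)*(10091 - 219) = (-468/113 - 32967)*9872 = -3725739/113*9872 = -36780495408/113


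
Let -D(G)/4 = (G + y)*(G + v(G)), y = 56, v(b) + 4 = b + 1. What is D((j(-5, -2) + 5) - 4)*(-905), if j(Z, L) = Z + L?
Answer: -2715000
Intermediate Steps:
v(b) = -3 + b (v(b) = -4 + (b + 1) = -4 + (1 + b) = -3 + b)
j(Z, L) = L + Z
D(G) = -4*(-3 + 2*G)*(56 + G) (D(G) = -4*(G + 56)*(G + (-3 + G)) = -4*(56 + G)*(-3 + 2*G) = -4*(-3 + 2*G)*(56 + G))
D((j(-5, -2) + 5) - 4)*(-905) = (672 - 436*(((-2 - 5) + 5) - 4) - 8*(((-2 - 5) + 5) - 4)²)*(-905) = (672 - 436*((-7 + 5) - 4) - 8*((-7 + 5) - 4)²)*(-905) = (672 - 436*(-2 - 4) - 8*(-2 - 4)²)*(-905) = (672 - 436*(-6) - 8*(-6)²)*(-905) = (672 + 2616 - 8*36)*(-905) = (672 + 2616 - 288)*(-905) = 3000*(-905) = -2715000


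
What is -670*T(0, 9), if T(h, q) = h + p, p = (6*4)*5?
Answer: -80400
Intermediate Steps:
p = 120 (p = 24*5 = 120)
T(h, q) = 120 + h (T(h, q) = h + 120 = 120 + h)
-670*T(0, 9) = -670*(120 + 0) = -670*120 = -80400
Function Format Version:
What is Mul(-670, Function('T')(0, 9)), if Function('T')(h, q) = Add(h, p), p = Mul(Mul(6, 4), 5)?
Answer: -80400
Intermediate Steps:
p = 120 (p = Mul(24, 5) = 120)
Function('T')(h, q) = Add(120, h) (Function('T')(h, q) = Add(h, 120) = Add(120, h))
Mul(-670, Function('T')(0, 9)) = Mul(-670, Add(120, 0)) = Mul(-670, 120) = -80400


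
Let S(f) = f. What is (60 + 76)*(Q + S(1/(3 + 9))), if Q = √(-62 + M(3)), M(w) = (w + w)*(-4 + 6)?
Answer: 34/3 + 680*I*√2 ≈ 11.333 + 961.67*I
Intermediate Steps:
M(w) = 4*w (M(w) = (2*w)*2 = 4*w)
Q = 5*I*√2 (Q = √(-62 + 4*3) = √(-62 + 12) = √(-50) = 5*I*√2 ≈ 7.0711*I)
(60 + 76)*(Q + S(1/(3 + 9))) = (60 + 76)*(5*I*√2 + 1/(3 + 9)) = 136*(5*I*√2 + 1/12) = 136*(1/12 + 5*I*√2) = 34/3 + 680*I*√2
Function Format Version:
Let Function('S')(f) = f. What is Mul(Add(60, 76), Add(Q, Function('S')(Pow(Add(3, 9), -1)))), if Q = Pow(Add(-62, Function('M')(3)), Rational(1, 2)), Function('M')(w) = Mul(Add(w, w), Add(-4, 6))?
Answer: Add(Rational(34, 3), Mul(680, I, Pow(2, Rational(1, 2)))) ≈ Add(11.333, Mul(961.67, I))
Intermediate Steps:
Function('M')(w) = Mul(4, w) (Function('M')(w) = Mul(Mul(2, w), 2) = Mul(4, w))
Q = Mul(5, I, Pow(2, Rational(1, 2))) (Q = Pow(Add(-62, Mul(4, 3)), Rational(1, 2)) = Pow(Add(-62, 12), Rational(1, 2)) = Pow(-50, Rational(1, 2)) = Mul(5, I, Pow(2, Rational(1, 2))) ≈ Mul(7.0711, I))
Mul(Add(60, 76), Add(Q, Function('S')(Pow(Add(3, 9), -1)))) = Mul(Add(60, 76), Add(Mul(5, I, Pow(2, Rational(1, 2))), Pow(Add(3, 9), -1))) = Mul(136, Add(Mul(5, I, Pow(2, Rational(1, 2))), Pow(12, -1))) = Mul(136, Add(Mul(5, I, Pow(2, Rational(1, 2))), Rational(1, 12))) = Mul(136, Add(Rational(1, 12), Mul(5, I, Pow(2, Rational(1, 2))))) = Add(Rational(34, 3), Mul(680, I, Pow(2, Rational(1, 2))))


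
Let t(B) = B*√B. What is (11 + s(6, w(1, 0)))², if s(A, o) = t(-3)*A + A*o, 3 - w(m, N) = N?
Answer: (29 - 18*I*√3)² ≈ -131.0 - 1808.3*I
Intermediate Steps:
t(B) = B^(3/2)
w(m, N) = 3 - N
s(A, o) = A*o - 3*I*A*√3 (s(A, o) = (-3)^(3/2)*A + A*o = (-3*I*√3)*A + A*o = -3*I*A*√3 + A*o = A*o - 3*I*A*√3)
(11 + s(6, w(1, 0)))² = (11 + 6*((3 - 1*0) - 3*I*√3))² = (11 + 6*((3 + 0) - 3*I*√3))² = (11 + 6*(3 - 3*I*√3))² = (11 + (18 - 18*I*√3))² = (29 - 18*I*√3)²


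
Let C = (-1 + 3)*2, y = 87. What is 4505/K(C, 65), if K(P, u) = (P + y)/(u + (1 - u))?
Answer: 4505/91 ≈ 49.505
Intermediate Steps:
C = 4 (C = 2*2 = 4)
K(P, u) = 87 + P (K(P, u) = (P + 87)/(u + (1 - u)) = (87 + P)/1 = (87 + P)*1 = 87 + P)
4505/K(C, 65) = 4505/(87 + 4) = 4505/91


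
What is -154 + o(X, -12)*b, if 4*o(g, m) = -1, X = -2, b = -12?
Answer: -151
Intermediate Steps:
o(g, m) = -1/4 (o(g, m) = (1/4)*(-1) = -1/4)
-154 + o(X, -12)*b = -154 - 1/4*(-12) = -154 + 3 = -151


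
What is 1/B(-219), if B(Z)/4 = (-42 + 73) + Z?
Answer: -1/752 ≈ -0.0013298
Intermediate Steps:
B(Z) = 124 + 4*Z (B(Z) = 4*((-42 + 73) + Z) = 4*(31 + Z) = 124 + 4*Z)
1/B(-219) = 1/(124 + 4*(-219)) = 1/(124 - 876) = 1/(-752) = -1/752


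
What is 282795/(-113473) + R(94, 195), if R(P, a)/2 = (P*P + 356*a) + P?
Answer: 17780936305/113473 ≈ 1.5670e+5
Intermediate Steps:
R(P, a) = 2*P + 2*P² + 712*a (R(P, a) = 2*((P*P + 356*a) + P) = 2*((P² + 356*a) + P) = 2*(P + P² + 356*a) = 2*P + 2*P² + 712*a)
282795/(-113473) + R(94, 195) = 282795/(-113473) + (2*94 + 2*94² + 712*195) = 282795*(-1/113473) + (188 + 2*8836 + 138840) = -282795/113473 + (188 + 17672 + 138840) = -282795/113473 + 156700 = 17780936305/113473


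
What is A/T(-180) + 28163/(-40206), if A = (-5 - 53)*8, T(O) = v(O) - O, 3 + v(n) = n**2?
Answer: -104013515/145532318 ≈ -0.71471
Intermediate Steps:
v(n) = -3 + n**2
T(O) = -3 + O**2 - O (T(O) = (-3 + O**2) - O = -3 + O**2 - O)
A = -464 (A = -58*8 = -464)
A/T(-180) + 28163/(-40206) = -464/(-3 + (-180)**2 - 1*(-180)) + 28163/(-40206) = -464/(-3 + 32400 + 180) + 28163*(-1/40206) = -464/32577 - 28163/40206 = -104013515/145532318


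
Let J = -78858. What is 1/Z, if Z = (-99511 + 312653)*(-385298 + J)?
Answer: -1/98931138152 ≈ -1.0108e-11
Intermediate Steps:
Z = -98931138152 (Z = (-99511 + 312653)*(-385298 - 78858) = 213142*(-464156) = -98931138152)
1/Z = 1/(-98931138152) = -1/98931138152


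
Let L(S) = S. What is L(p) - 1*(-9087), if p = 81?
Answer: 9168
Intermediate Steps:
L(p) - 1*(-9087) = 81 - 1*(-9087) = 81 + 9087 = 9168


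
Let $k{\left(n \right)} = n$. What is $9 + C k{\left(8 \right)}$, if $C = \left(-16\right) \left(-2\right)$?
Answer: $265$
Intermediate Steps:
$C = 32$
$9 + C k{\left(8 \right)} = 9 + 32 \cdot 8 = 9 + 256 = 265$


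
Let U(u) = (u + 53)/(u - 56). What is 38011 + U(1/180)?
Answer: 383103328/10079 ≈ 38010.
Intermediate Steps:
U(u) = (53 + u)/(-56 + u)
38011 + U(1/180) = 38011 + (53 + 1/180)/(-56 + 1/180) = 38011 + (9541/180)/(-10079/180) = 38011 - 180/10079*9541/180 = 38011 - 9541/10079 = 383103328/10079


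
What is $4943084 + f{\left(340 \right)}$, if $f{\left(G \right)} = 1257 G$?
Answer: $5370464$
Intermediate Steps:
$4943084 + f{\left(340 \right)} = 4943084 + 1257 \cdot 340 = 4943084 + 427380 = 5370464$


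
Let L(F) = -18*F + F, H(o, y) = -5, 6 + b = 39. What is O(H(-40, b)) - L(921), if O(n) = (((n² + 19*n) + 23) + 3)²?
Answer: 17593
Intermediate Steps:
b = 33 (b = -6 + 39 = 33)
L(F) = -17*F
O(n) = (26 + n² + 19*n)² (O(n) = ((23 + n² + 19*n) + 3)² = (26 + n² + 19*n)²)
O(H(-40, b)) - L(921) = (26 + (-5)² + 19*(-5))² - (-17)*921 = (26 + 25 - 95)² - 1*(-15657) = (-44)² + 15657 = 1936 + 15657 = 17593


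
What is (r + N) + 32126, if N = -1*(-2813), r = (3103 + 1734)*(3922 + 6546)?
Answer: 50668655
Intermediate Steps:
r = 50633716 (r = 4837*10468 = 50633716)
N = 2813
(r + N) + 32126 = (50633716 + 2813) + 32126 = 50636529 + 32126 = 50668655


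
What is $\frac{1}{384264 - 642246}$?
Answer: $- \frac{1}{257982} \approx -3.8762 \cdot 10^{-6}$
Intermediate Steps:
$\frac{1}{384264 - 642246} = \frac{1}{-257982} = - \frac{1}{257982}$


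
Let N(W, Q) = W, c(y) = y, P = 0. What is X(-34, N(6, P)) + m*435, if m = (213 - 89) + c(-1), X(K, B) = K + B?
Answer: 53477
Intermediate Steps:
X(K, B) = B + K
m = 123 (m = (213 - 89) - 1 = 124 - 1 = 123)
X(-34, N(6, P)) + m*435 = (6 - 34) + 123*435 = -28 + 53505 = 53477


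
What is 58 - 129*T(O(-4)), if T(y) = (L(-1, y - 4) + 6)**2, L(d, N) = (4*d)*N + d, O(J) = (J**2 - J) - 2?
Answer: -335471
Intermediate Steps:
O(J) = -2 + J**2 - J
L(d, N) = d + 4*N*d (L(d, N) = 4*N*d + d = d + 4*N*d)
T(y) = (21 - 4*y)**2 (T(y) = (-(1 + 4*(y - 4)) + 6)**2 = (-(1 + 4*(-4 + y)) + 6)**2 = (-(1 + (-16 + 4*y)) + 6)**2 = (-(-15 + 4*y) + 6)**2 = ((15 - 4*y) + 6)**2 = (21 - 4*y)**2)
58 - 129*T(O(-4)) = 58 - 129*(-21 + 4*(-2 + (-4)**2 - 1*(-4)))**2 = 58 - 129*(-21 + 4*(-2 + 16 + 4))**2 = 58 - 129*(-21 + 4*18)**2 = 58 - 129*(-21 + 72)**2 = 58 - 129*51**2 = 58 - 129*2601 = 58 - 335529 = -335471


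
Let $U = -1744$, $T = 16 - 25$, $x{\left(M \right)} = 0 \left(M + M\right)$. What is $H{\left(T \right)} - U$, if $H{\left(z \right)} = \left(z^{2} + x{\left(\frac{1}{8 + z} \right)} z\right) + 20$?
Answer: $1845$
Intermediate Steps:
$x{\left(M \right)} = 0$ ($x{\left(M \right)} = 0 \cdot 2 M = 0$)
$T = -9$
$H{\left(z \right)} = 20 + z^{2}$ ($H{\left(z \right)} = \left(z^{2} + 0 z\right) + 20 = \left(z^{2} + 0\right) + 20 = z^{2} + 20 = 20 + z^{2}$)
$H{\left(T \right)} - U = \left(20 + \left(-9\right)^{2}\right) - -1744 = \left(20 + 81\right) + 1744 = 101 + 1744 = 1845$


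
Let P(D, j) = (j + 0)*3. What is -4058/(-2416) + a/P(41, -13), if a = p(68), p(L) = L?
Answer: -3013/47112 ≈ -0.063954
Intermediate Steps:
P(D, j) = 3*j (P(D, j) = j*3 = 3*j)
a = 68
-4058/(-2416) + a/P(41, -13) = -4058/(-2416) + 68/((3*(-13))) = -4058*(-1/2416) + 68/(-39) = 2029/1208 + 68*(-1/39) = 2029/1208 - 68/39 = -3013/47112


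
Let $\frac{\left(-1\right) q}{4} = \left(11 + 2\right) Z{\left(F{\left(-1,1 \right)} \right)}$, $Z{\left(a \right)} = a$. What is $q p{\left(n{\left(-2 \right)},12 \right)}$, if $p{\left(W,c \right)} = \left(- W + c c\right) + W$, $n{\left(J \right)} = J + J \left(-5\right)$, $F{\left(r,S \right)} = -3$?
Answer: $22464$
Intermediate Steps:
$n{\left(J \right)} = - 4 J$ ($n{\left(J \right)} = J - 5 J = - 4 J$)
$p{\left(W,c \right)} = c^{2}$ ($p{\left(W,c \right)} = \left(- W + c^{2}\right) + W = \left(c^{2} - W\right) + W = c^{2}$)
$q = 156$ ($q = - 4 \left(11 + 2\right) \left(-3\right) = - 4 \cdot 13 \left(-3\right) = \left(-4\right) \left(-39\right) = 156$)
$q p{\left(n{\left(-2 \right)},12 \right)} = 156 \cdot 12^{2} = 156 \cdot 144 = 22464$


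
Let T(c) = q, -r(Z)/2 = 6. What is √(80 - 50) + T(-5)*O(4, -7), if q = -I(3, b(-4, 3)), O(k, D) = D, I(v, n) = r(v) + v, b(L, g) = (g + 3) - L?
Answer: -63 + √30 ≈ -57.523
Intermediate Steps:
b(L, g) = 3 + g - L (b(L, g) = (3 + g) - L = 3 + g - L)
r(Z) = -12 (r(Z) = -2*6 = -12)
I(v, n) = -12 + v
q = 9 (q = -(-12 + 3) = -1*(-9) = 9)
T(c) = 9
√(80 - 50) + T(-5)*O(4, -7) = √(80 - 50) + 9*(-7) = √30 - 63 = -63 + √30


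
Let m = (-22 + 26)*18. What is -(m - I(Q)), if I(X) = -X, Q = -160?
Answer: 88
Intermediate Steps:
m = 72 (m = 4*18 = 72)
-(m - I(Q)) = -(72 - (-1)*(-160)) = -(72 - 1*160) = -(72 - 160) = -1*(-88) = 88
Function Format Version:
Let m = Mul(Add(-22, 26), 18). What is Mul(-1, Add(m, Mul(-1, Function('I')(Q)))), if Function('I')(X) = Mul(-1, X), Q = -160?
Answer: 88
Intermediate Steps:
m = 72 (m = Mul(4, 18) = 72)
Mul(-1, Add(m, Mul(-1, Function('I')(Q)))) = Mul(-1, Add(72, Mul(-1, Mul(-1, -160)))) = Mul(-1, Add(72, Mul(-1, 160))) = Mul(-1, Add(72, -160)) = Mul(-1, -88) = 88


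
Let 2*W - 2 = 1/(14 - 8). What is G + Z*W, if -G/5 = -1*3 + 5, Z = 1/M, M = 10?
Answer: -1187/120 ≈ -9.8917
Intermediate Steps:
Z = ⅒ (Z = 1/10 = 1*(⅒) = ⅒ ≈ 0.10000)
G = -10 (G = -5*(-1*3 + 5) = -5*(-3 + 5) = -5*2 = -10)
W = 13/12 (W = 1 + 1/(2*(14 - 8)) = 1 + (½)/6 = 1 + (½)*(⅙) = 1 + 1/12 = 13/12 ≈ 1.0833)
G + Z*W = -10 + (⅒)*(13/12) = -10 + 13/120 = -1187/120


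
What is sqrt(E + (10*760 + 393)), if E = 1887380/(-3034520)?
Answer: 3*sqrt(20443418769286)/151726 ≈ 89.400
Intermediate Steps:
E = -94369/151726 (E = 1887380*(-1/3034520) = -94369/151726 ≈ -0.62197)
sqrt(E + (10*760 + 393)) = sqrt(-94369/151726 + (10*760 + 393)) = sqrt(-94369/151726 + (7600 + 393)) = sqrt(-94369/151726 + 7993) = sqrt(1212651549/151726) = 3*sqrt(20443418769286)/151726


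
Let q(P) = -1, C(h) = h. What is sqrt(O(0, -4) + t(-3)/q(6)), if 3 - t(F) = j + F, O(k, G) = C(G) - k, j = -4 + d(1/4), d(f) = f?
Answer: I*sqrt(55)/2 ≈ 3.7081*I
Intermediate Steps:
j = -15/4 (j = -4 + 1/4 = -15/4 ≈ -3.7500)
O(k, G) = G - k
t(F) = 27/4 - F (t(F) = 3 - (-15/4 + F) = 3 + (15/4 - F) = 27/4 - F)
sqrt(O(0, -4) + t(-3)/q(6)) = sqrt((-4 - 1*0) + (27/4 - 1*(-3))/(-1)) = sqrt((-4 + 0) + (27/4 + 3)*(-1)) = sqrt(-4 + (39/4)*(-1)) = sqrt(-4 - 39/4) = sqrt(-55/4) = I*sqrt(55)/2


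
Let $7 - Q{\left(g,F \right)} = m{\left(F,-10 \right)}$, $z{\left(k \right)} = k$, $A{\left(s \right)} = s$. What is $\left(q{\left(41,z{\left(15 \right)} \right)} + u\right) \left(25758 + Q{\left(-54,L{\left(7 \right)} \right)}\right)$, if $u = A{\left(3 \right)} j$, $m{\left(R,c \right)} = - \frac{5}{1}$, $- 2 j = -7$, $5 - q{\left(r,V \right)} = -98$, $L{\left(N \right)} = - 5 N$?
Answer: $2924895$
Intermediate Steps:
$q{\left(r,V \right)} = 103$ ($q{\left(r,V \right)} = 5 - -98 = 5 + 98 = 103$)
$j = \frac{7}{2}$ ($j = \left(- \frac{1}{2}\right) \left(-7\right) = \frac{7}{2} \approx 3.5$)
$m{\left(R,c \right)} = -5$ ($m{\left(R,c \right)} = \left(-5\right) 1 = -5$)
$Q{\left(g,F \right)} = 12$ ($Q{\left(g,F \right)} = 7 - -5 = 7 + 5 = 12$)
$u = \frac{21}{2}$ ($u = 3 \cdot \frac{7}{2} = \frac{21}{2} \approx 10.5$)
$\left(q{\left(41,z{\left(15 \right)} \right)} + u\right) \left(25758 + Q{\left(-54,L{\left(7 \right)} \right)}\right) = \left(103 + \frac{21}{2}\right) \left(25758 + 12\right) = \frac{227}{2} \cdot 25770 = 2924895$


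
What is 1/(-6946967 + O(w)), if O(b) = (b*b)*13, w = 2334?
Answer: 1/63871261 ≈ 1.5656e-8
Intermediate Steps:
O(b) = 13*b² (O(b) = b²*13 = 13*b²)
1/(-6946967 + O(w)) = 1/(-6946967 + 13*2334²) = 1/(-6946967 + 13*5447556) = 1/(-6946967 + 70818228) = 1/63871261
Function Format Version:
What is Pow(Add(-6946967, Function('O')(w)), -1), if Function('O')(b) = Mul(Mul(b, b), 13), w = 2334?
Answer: Rational(1, 63871261) ≈ 1.5656e-8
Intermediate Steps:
Function('O')(b) = Mul(13, Pow(b, 2)) (Function('O')(b) = Mul(Pow(b, 2), 13) = Mul(13, Pow(b, 2)))
Pow(Add(-6946967, Function('O')(w)), -1) = Pow(Add(-6946967, Mul(13, Pow(2334, 2))), -1) = Pow(Add(-6946967, Mul(13, 5447556)), -1) = Pow(Add(-6946967, 70818228), -1) = Pow(63871261, -1) = Rational(1, 63871261)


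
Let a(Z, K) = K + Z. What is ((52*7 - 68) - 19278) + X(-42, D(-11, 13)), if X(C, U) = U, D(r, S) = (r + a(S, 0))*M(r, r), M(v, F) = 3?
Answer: -18976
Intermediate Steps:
D(r, S) = 3*S + 3*r (D(r, S) = (r + (0 + S))*3 = (r + S)*3 = (S + r)*3 = 3*S + 3*r)
((52*7 - 68) - 19278) + X(-42, D(-11, 13)) = ((52*7 - 68) - 19278) + (3*13 + 3*(-11)) = ((364 - 68) - 19278) + (39 - 33) = (296 - 19278) + 6 = -18982 + 6 = -18976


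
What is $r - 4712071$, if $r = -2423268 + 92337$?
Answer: $-7043002$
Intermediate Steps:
$r = -2330931$
$r - 4712071 = -2330931 - 4712071 = -7043002$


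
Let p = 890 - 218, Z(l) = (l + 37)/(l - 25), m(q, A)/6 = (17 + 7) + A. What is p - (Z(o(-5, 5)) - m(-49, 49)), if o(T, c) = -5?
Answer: 16666/15 ≈ 1111.1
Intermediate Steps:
m(q, A) = 144 + 6*A (m(q, A) = 6*((17 + 7) + A) = 6*(24 + A) = 144 + 6*A)
Z(l) = (37 + l)/(-25 + l)
p = 672
p - (Z(o(-5, 5)) - m(-49, 49)) = 672 - ((37 - 5)/(-25 - 5) - (144 + 6*49)) = 672 - (32/(-30) - (144 + 294)) = 672 - (-1/30*32 - 1*438) = 672 - (-16/15 - 438) = 672 - 1*(-6586/15) = 672 + 6586/15 = 16666/15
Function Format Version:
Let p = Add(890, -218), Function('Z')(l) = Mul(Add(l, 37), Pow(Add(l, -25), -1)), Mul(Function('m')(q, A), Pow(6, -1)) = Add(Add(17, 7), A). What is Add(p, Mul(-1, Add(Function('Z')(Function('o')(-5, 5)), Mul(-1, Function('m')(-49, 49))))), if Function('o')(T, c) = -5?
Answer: Rational(16666, 15) ≈ 1111.1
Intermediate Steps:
Function('m')(q, A) = Add(144, Mul(6, A)) (Function('m')(q, A) = Mul(6, Add(Add(17, 7), A)) = Mul(6, Add(24, A)) = Add(144, Mul(6, A)))
Function('Z')(l) = Mul(Pow(Add(-25, l), -1), Add(37, l)) (Function('Z')(l) = Mul(Add(37, l), Pow(Add(-25, l), -1)) = Mul(Pow(Add(-25, l), -1), Add(37, l)))
p = 672
Add(p, Mul(-1, Add(Function('Z')(Function('o')(-5, 5)), Mul(-1, Function('m')(-49, 49))))) = Add(672, Mul(-1, Add(Mul(Pow(Add(-25, -5), -1), Add(37, -5)), Mul(-1, Add(144, Mul(6, 49)))))) = Add(672, Mul(-1, Add(Mul(Pow(-30, -1), 32), Mul(-1, Add(144, 294))))) = Add(672, Mul(-1, Add(Mul(Rational(-1, 30), 32), Mul(-1, 438)))) = Add(672, Mul(-1, Add(Rational(-16, 15), -438))) = Add(672, Mul(-1, Rational(-6586, 15))) = Add(672, Rational(6586, 15)) = Rational(16666, 15)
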